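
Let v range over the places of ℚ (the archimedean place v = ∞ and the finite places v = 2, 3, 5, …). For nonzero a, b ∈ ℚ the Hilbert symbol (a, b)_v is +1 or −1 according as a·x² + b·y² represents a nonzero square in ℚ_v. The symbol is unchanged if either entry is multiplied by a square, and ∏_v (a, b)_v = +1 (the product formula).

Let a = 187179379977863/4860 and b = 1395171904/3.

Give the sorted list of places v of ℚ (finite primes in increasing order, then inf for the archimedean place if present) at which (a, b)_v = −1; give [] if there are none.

Mod squares: a ≡ 345, b ≡ 3. Check v ∈ {∞, 2, 3, 5, 7, 13, 23, 29, 47}.
v=3: a=3^-5·(≡1), b=3^-1·(≡1) mod 3; (1|3)=+1, (1|3)=+1; (−1)^{-5·-1·1}·(+1)^-1·(+1)^-5 = -1.
v=7: a=7^2·(≡2), b=7^2·(≡6) mod 7; (2|7)=+1, (6|7)=-1; (−1)^{2·2·3}·(+1)^2·(-1)^2 = +1.
v=2: v_2(a)=-2, v_2(b)=6; units ≡ 1, 3 (mod 8); ε·ε+αω+βω = 0·1+-2·1+6·0 ≡ 0  ⇒  (a,b)_2 = +1.
v=23: a=23^3·(≡15), b=23^2·(≡4) mod 23; (15|23)=-1, (4|23)=+1; (−1)^{3·2·11}·(-1)^2·(+1)^3 = +1.
v=13: a=13^2·(≡7), b=13^0·(≡3) mod 13; (7|13)=-1, (3|13)=+1; (−1)^{2·0·6}·(-1)^0·(+1)^2 = +1.
v=29: a=29^2·(≡19), b=29^2·(≡19) mod 29; (19|29)=-1, (19|29)=-1; (−1)^{2·2·14}·(-1)^2·(-1)^2 = +1.
v=47: a=47^2·(≡34), b=47^0·(≡25) mod 47; (34|47)=+1, (25|47)=+1; (−1)^{2·0·23}·(+1)^0·(+1)^2 = +1.
v=5: a=5^-1·(≡4), b=5^0·(≡3) mod 5; (4|5)=+1, (3|5)=-1; (−1)^{-1·0·2}·(+1)^0·(-1)^-1 = -1.
v=∞: 345 > 0 and 3 > 0  ⇒  (a,b)_∞ = +1.
|Ram(345, 3)| = 2, even; anisotropic at {3, 5}.

[3, 5]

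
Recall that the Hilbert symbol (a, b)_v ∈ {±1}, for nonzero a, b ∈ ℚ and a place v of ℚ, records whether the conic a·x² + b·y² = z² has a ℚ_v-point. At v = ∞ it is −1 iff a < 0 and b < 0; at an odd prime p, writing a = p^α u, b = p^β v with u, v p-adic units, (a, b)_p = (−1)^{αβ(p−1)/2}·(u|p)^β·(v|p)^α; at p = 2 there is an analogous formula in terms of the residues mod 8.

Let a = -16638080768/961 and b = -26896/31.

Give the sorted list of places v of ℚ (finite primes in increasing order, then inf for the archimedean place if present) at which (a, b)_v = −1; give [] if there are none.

(a, b) ≡ (-23, -31) mod (ℚ^×)²; places V = {2, 23, 31, 41, ∞}.
(a,b)_2: α=8, β=4; u≡1, v≡1 (mod 8); ε(u)ε(v)=0·0, αω(v)=8·0, βω(u)=4·0; sum ≡ 0  ⇒  +1.
(a,b)_31: α=-2, u≡5; β=-1, v≡12 (mod 31); (5|31)=+1, (12|31)=-1; sign (−1)^0·+1^-1·-1^-2 = +1.
(a,b)_23: α=1, u≡7; β=0, v≡19 (mod 23); (7|23)=-1, (19|23)=-1; sign (−1)^0·-1^0·-1^1 = -1.
(a,b)_41: α=4, u≡10; β=2, v≡18 (mod 41); (10|41)=+1, (18|41)=+1; sign (−1)^0·+1^2·+1^4 = +1.
(a,b)_∞: sgn(-23)=−, sgn(-31)=−, so -1.
Ram(-23, -31) = {23, ∞}; no ℚ_23-point on the conic.

[23, inf]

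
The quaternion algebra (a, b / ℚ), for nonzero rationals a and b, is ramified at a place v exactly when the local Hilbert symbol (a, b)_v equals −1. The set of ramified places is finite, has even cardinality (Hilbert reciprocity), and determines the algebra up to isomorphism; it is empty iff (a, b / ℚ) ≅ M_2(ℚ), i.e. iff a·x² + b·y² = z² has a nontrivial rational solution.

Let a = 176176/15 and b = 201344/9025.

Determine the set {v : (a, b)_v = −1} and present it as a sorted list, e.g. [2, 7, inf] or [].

[2, 3, 7, 13]

Mod squares: a ≡ 1365, b ≡ 26. Check v ∈ {∞, 2, 3, 5, 7, 11, 13, 19}.
v=2: v_2(a)=4, v_2(b)=7; units ≡ 5, 5 (mod 8); ε·ε+αω+βω = 0·0+4·1+7·1 ≡ 1  ⇒  (a,b)_2 = -1.
v=19: a=19^0·(≡17), b=19^-2·(≡16) mod 19; (17|19)=+1, (16|19)=+1; (−1)^{0·-2·9}·(+1)^-2·(+1)^0 = +1.
v=5: a=5^-1·(≡2), b=5^-2·(≡4) mod 5; (2|5)=-1, (4|5)=+1; (−1)^{-1·-2·2}·(-1)^-2·(+1)^-1 = +1.
v=11: a=11^2·(≡1), b=11^2·(≡5) mod 11; (1|11)=+1, (5|11)=+1; (−1)^{2·2·5}·(+1)^2·(+1)^2 = +1.
v=7: a=7^1·(≡3), b=7^0·(≡5) mod 7; (3|7)=-1, (5|7)=-1; (−1)^{1·0·3}·(-1)^0·(-1)^1 = -1.
v=∞: 1365 > 0 and 26 > 0  ⇒  (a,b)_∞ = +1.
v=13: a=13^1·(≡3), b=13^1·(≡6) mod 13; (3|13)=+1, (6|13)=-1; (−1)^{1·1·6}·(+1)^1·(-1)^1 = -1.
v=3: a=3^-1·(≡2), b=3^0·(≡2) mod 3; (2|3)=-1, (2|3)=-1; (−1)^{-1·0·1}·(-1)^0·(-1)^-1 = -1.
(1365, 26 / ℚ) ramifies at {2, 3, 7, 13}: a division algebra.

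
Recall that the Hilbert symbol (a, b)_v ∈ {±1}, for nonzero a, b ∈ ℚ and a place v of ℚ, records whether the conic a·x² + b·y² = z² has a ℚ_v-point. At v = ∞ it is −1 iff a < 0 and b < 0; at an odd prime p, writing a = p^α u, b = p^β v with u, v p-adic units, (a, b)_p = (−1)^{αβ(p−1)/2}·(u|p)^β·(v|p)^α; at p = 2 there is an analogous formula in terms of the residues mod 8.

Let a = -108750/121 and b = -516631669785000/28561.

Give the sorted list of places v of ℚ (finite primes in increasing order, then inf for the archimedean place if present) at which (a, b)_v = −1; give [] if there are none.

[2, 3, 11, 29, 31, inf]

(a, b) ≡ (-174, -557194) mod (ℚ^×)²; places V = {2, 3, 5, 7, 11, 13, 19, 29, 31, 43, ∞}.
(a,b)_19: α=0, u≡9; β=1, v≡18 (mod 19); (9|19)=+1, (18|19)=-1; sign (−1)^0·+1^1·-1^0 = +1.
(a,b)_∞: sgn(-174)=−, sgn(-557194)=−, so -1.
(a,b)_11: α=-2, u≡7; β=1, v≡3 (mod 11); (7|11)=-1, (3|11)=+1; sign (−1)^0·-1^1·+1^-2 = -1.
(a,b)_5: α=4, u≡1; β=4, v≡4 (mod 5); (1|5)=+1, (4|5)=+1; sign (−1)^0·+1^4·+1^4 = +1.
(a,b)_13: α=0, u≡2; β=-4, v≡10 (mod 13); (2|13)=-1, (10|13)=+1; sign (−1)^0·-1^-4·+1^0 = +1.
(a,b)_31: α=0, u≡11; β=1, v≡26 (mod 31); (11|31)=-1, (26|31)=-1; sign (−1)^0·-1^1·-1^0 = -1.
(a,b)_7: α=0, u≡1; β=2, v≡5 (mod 7); (1|7)=+1, (5|7)=-1; sign (−1)^0·+1^2·-1^0 = +1.
(a,b)_29: α=1, u≡4; β=2, v≡8 (mod 29); (4|29)=+1, (8|29)=-1; sign (−1)^0·+1^2·-1^1 = -1.
(a,b)_3: α=1, u≡2; β=2, v≡2 (mod 3); (2|3)=-1, (2|3)=-1; sign (−1)^0·-1^2·-1^1 = -1.
(a,b)_2: α=1, β=3; u≡1, v≡3 (mod 8); ε(u)ε(v)=0·1, αω(v)=1·1, βω(u)=3·0; sum ≡ 1  ⇒  -1.
(a,b)_43: α=0, u≡38; β=1, v≡26 (mod 43); (38|43)=+1, (26|43)=-1; sign (−1)^0·+1^1·-1^0 = +1.
|Ram(-174, -557194)| = 6, even; anisotropic at {2, 3, 11, 29, 31, ∞}.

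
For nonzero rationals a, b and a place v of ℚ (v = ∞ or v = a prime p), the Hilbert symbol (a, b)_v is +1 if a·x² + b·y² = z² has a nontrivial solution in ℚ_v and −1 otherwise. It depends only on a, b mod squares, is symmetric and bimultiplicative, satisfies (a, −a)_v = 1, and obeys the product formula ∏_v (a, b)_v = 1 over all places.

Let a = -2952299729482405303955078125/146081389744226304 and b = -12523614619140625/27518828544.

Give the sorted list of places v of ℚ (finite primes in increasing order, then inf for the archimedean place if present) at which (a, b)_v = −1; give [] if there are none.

(a, b) ≡ (-85, -217) mod (ℚ^×)²; places V = {2, 3, 5, 7, 11, 13, 17, 31, ∞}.
(a,b)_31: α=2, u≡2; β=1, v≡21 (mod 31); (2|31)=+1, (21|31)=-1; sign (−1)^0·+1^1·-1^2 = +1.
(a,b)_3: α=-12, u≡2; β=-8, v≡2 (mod 3); (2|3)=-1, (2|3)=-1; sign (−1)^0·-1^-8·-1^-12 = +1.
(a,b)_17: α=3, u≡11; β=2, v≡16 (mod 17); (11|17)=-1, (16|17)=+1; sign (−1)^0·-1^2·+1^3 = +1.
(a,b)_∞: sgn(-85)=−, sgn(-217)=−, so -1.
(a,b)_11: α=4, u≡3; β=2, v≡4 (mod 11); (3|11)=+1, (4|11)=+1; sign (−1)^0·+1^2·+1^4 = +1.
(a,b)_7: α=2, u≡5; β=1, v≡1 (mod 7); (5|7)=-1, (1|7)=+1; sign (−1)^0·-1^1·+1^2 = -1.
(a,b)_13: α=4, u≡5; β=2, v≡9 (mod 13); (5|13)=-1, (9|13)=+1; sign (−1)^0·-1^2·+1^4 = +1.
(a,b)_2: α=-38, β=-22; u≡3, v≡7 (mod 8); ε(u)ε(v)=1·1, αω(v)=-38·0, βω(u)=-22·1; sum ≡ 1  ⇒  -1.
(a,b)_5: α=15, u≡2; β=10, v≡2 (mod 5); (2|5)=-1, (2|5)=-1; sign (−1)^0·-1^10·-1^15 = -1.
(-85, -217 / ℚ) ramifies at {2, 5, 7, ∞}: a division algebra.

[2, 5, 7, inf]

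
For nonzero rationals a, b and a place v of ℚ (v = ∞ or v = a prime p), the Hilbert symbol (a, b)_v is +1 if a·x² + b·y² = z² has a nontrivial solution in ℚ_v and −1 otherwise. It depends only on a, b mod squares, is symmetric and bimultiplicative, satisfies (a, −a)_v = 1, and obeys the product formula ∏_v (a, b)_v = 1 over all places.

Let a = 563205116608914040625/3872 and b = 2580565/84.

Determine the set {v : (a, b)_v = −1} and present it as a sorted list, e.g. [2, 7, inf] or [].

[5, 19]

Mod squares: a ≡ 1330, b ≡ 39585. Check v ∈ {∞, 2, 3, 5, 7, 11, 13, 19, 29, 37}.
v=11: a=11^-2·(≡10), b=11^0·(≡6) mod 11; (10|11)=-1, (6|11)=-1; (−1)^{-2·0·5}·(-1)^0·(-1)^-2 = +1.
v=3: a=3^0·(≡1), b=3^-1·(≡1) mod 3; (1|3)=+1, (1|3)=+1; (−1)^{0·-1·1}·(+1)^-1·(+1)^0 = +1.
v=29: a=29^4·(≡9), b=29^1·(≡15) mod 29; (9|29)=+1, (15|29)=-1; (−1)^{4·1·14}·(+1)^1·(-1)^4 = +1.
v=2: v_2(a)=-5, v_2(b)=-2; units ≡ 1, 1 (mod 8); ε·ε+αω+βω = 0·0+-5·0+-2·0 ≡ 0  ⇒  (a,b)_2 = +1.
v=13: a=13^4·(≡10), b=13^1·(≡10) mod 13; (10|13)=+1, (10|13)=+1; (−1)^{4·1·6}·(+1)^1·(+1)^4 = +1.
v=37: a=37^2·(≡29), b=37^2·(≡22) mod 37; (29|37)=-1, (22|37)=-1; (−1)^{2·2·18}·(-1)^2·(-1)^2 = +1.
v=7: a=7^3·(≡4), b=7^-1·(≡3) mod 7; (4|7)=+1, (3|7)=-1; (−1)^{3·-1·3}·(+1)^-1·(-1)^3 = +1.
v=19: a=19^1·(≡3), b=19^0·(≡10) mod 19; (3|19)=-1, (10|19)=-1; (−1)^{1·0·9}·(-1)^0·(-1)^1 = -1.
v=5: a=5^5·(≡4), b=5^1·(≡2) mod 5; (4|5)=+1, (2|5)=-1; (−1)^{5·1·2}·(+1)^1·(-1)^5 = -1.
v=∞: 1330 > 0 and 39585 > 0  ⇒  (a,b)_∞ = +1.
|Ram(1330, 39585)| = 2, even; anisotropic at {5, 19}.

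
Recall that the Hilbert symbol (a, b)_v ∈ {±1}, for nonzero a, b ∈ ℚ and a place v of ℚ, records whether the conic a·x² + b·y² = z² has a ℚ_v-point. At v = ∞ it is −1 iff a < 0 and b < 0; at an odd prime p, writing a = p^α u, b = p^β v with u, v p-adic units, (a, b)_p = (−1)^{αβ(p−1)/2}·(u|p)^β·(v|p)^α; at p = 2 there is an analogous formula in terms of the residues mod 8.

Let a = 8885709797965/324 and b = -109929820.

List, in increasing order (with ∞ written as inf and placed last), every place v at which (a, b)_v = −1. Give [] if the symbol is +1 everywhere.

Mod squares: a ≡ 85, b ≡ -95095. Check v ∈ {∞, 2, 3, 5, 7, 11, 13, 17, 19}.
v=3: a=3^-4·(≡1), b=3^0·(≡2) mod 3; (1|3)=+1, (2|3)=-1; (−1)^{-4·0·1}·(+1)^0·(-1)^-4 = +1.
v=7: a=7^2·(≡1), b=7^1·(≡2) mod 7; (1|7)=+1, (2|7)=+1; (−1)^{2·1·3}·(+1)^1·(+1)^2 = +1.
v=∞: 85 > 0 and -95095 < 0  ⇒  (a,b)_∞ = +1.
v=19: a=19^2·(≡4), b=19^1·(≡5) mod 19; (4|19)=+1, (5|19)=+1; (−1)^{2·1·9}·(+1)^1·(+1)^2 = +1.
v=13: a=13^2·(≡11), b=13^1·(≡9) mod 13; (11|13)=-1, (9|13)=+1; (−1)^{2·1·6}·(-1)^1·(+1)^2 = -1.
v=11: a=11^2·(≡6), b=11^1·(≡1) mod 11; (6|11)=-1, (1|11)=+1; (−1)^{2·1·5}·(-1)^1·(+1)^2 = -1.
v=17: a=17^3·(≡12), b=17^2·(≡12) mod 17; (12|17)=-1, (12|17)=-1; (−1)^{3·2·8}·(-1)^2·(-1)^3 = -1.
v=2: v_2(a)=-2, v_2(b)=2; units ≡ 5, 1 (mod 8); ε·ε+αω+βω = 0·0+-2·0+2·1 ≡ 0  ⇒  (a,b)_2 = +1.
v=5: a=5^1·(≡2), b=5^1·(≡1) mod 5; (2|5)=-1, (1|5)=+1; (−1)^{1·1·2}·(-1)^1·(+1)^1 = -1.
Ram(85, -95095) = {5, 11, 13, 17}; no ℚ_5-point on the conic.

[5, 11, 13, 17]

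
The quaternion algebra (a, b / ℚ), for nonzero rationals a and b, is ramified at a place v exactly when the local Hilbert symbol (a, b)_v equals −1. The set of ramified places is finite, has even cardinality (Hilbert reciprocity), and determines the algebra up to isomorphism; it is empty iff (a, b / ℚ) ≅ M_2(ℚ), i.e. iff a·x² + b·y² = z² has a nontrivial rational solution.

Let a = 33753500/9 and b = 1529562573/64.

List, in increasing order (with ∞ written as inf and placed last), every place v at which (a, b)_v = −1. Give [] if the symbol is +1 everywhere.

[5, 11]

(a, b) ≡ (935, 1404557) mod (ℚ^×)²; places V = {2, 3, 5, 7, 11, 17, 19, 29, 37, ∞}.
(a,b)_17: α=1, u≡4; β=1, v≡4 (mod 17); (4|17)=+1, (4|17)=+1; sign (−1)^0·+1^1·+1^1 = +1.
(a,b)_37: α=0, u≡36; β=1, v≡9 (mod 37); (36|37)=+1, (9|37)=+1; sign (−1)^0·+1^1·+1^0 = +1.
(a,b)_5: α=3, u≡2; β=0, v≡2 (mod 5); (2|5)=-1, (2|5)=-1; sign (−1)^0·-1^0·-1^3 = -1.
(a,b)_19: α=2, u≡17; β=0, v≡9 (mod 19); (17|19)=+1, (9|19)=+1; sign (−1)^0·+1^0·+1^2 = +1.
(a,b)_3: α=-2, u≡2; β=2, v≡2 (mod 3); (2|3)=-1, (2|3)=-1; sign (−1)^0·-1^2·-1^-2 = +1.
(a,b)_2: α=2, β=-6; u≡7, v≡5 (mod 8); ε(u)ε(v)=1·0, αω(v)=2·1, βω(u)=-6·0; sum ≡ 0  ⇒  +1.
(a,b)_7: α=0, u≡2; β=1, v≡5 (mod 7); (2|7)=+1, (5|7)=-1; sign (−1)^0·+1^1·-1^0 = +1.
(a,b)_29: α=0, u≡9; β=1, v≡8 (mod 29); (9|29)=+1, (8|29)=-1; sign (−1)^0·+1^1·-1^0 = +1.
(a,b)_∞: sgn(935)=+, sgn(1404557)=+, so +1.
(a,b)_11: α=1, u≡8; β=3, v≡10 (mod 11); (8|11)=-1, (10|11)=-1; sign (−1)^1·-1^3·-1^1 = -1.
(935, 1404557 / ℚ) ramifies at {5, 11}: a division algebra.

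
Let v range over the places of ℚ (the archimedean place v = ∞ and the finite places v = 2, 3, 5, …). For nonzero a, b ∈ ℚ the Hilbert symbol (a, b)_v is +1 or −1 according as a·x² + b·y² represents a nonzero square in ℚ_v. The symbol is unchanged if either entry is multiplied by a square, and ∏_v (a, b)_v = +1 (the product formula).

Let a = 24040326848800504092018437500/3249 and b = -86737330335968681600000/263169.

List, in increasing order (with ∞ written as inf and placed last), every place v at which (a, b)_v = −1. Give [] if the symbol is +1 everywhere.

(a, b) ≡ (525056455, -185) mod (ℚ^×)²; places V = {2, 3, 5, 7, 11, 17, 19, 23, 29, 31, 37, 41, ∞}.
(a,b)_23: α=2, u≡12; β=2, v≡20 (mod 23); (12|23)=+1, (20|23)=-1; sign (−1)^0·+1^2·-1^2 = +1.
(a,b)_7: α=3, u≡5; β=2, v≡2 (mod 7); (5|7)=-1, (2|7)=+1; sign (−1)^0·-1^2·+1^3 = +1.
(a,b)_5: α=7, u≡4; β=5, v≡2 (mod 5); (4|5)=+1, (2|5)=-1; sign (−1)^0·+1^5·-1^7 = -1.
(a,b)_11: α=3, u≡2; β=2, v≡2 (mod 11); (2|11)=-1, (2|11)=-1; sign (−1)^0·-1^2·-1^3 = -1.
(a,b)_29: α=3, u≡22; β=2, v≡10 (mod 29); (22|29)=+1, (10|29)=-1; sign (−1)^0·+1^2·-1^3 = -1.
(a,b)_31: α=3, u≡30; β=2, v≡10 (mod 31); (30|31)=-1, (10|31)=+1; sign (−1)^0·-1^2·+1^3 = +1.
(a,b)_37: α=1, u≡8; β=1, v≡2 (mod 37); (8|37)=-1, (2|37)=-1; sign (−1)^0·-1^1·-1^1 = +1.
(a,b)_3: α=-2, u≡1; β=-6, v≡1 (mod 3); (1|3)=+1, (1|3)=+1; sign (−1)^0·+1^-6·+1^-2 = +1.
(a,b)_19: α=-2, u≡6; β=-2, v≡17 (mod 19); (6|19)=+1, (17|19)=+1; sign (−1)^0·+1^-2·+1^-2 = +1.
(a,b)_2: α=2, β=10; u≡7, v≡7 (mod 8); ε(u)ε(v)=1·1, αω(v)=2·0, βω(u)=10·0; sum ≡ 1  ⇒  -1.
(a,b)_∞: sgn(525056455)=+, sgn(-185)=−, so +1.
(a,b)_41: α=1, u≡7; β=0, v≡39 (mod 41); (7|41)=-1, (39|41)=+1; sign (−1)^0·-1^0·+1^1 = +1.
(a,b)_17: α=2, u≡10; β=2, v≡8 (mod 17); (10|17)=-1, (8|17)=+1; sign (−1)^0·-1^2·+1^2 = +1.
|Ram(525056455, -185)| = 4, even; anisotropic at {2, 5, 11, 29}.

[2, 5, 11, 29]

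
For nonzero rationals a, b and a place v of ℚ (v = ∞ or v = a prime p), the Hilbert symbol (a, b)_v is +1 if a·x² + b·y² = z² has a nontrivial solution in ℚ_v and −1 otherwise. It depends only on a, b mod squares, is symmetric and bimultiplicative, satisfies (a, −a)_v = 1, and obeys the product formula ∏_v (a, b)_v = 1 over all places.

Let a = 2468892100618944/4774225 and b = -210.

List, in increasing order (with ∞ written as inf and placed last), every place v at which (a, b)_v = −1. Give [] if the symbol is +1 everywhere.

(a, b) ≡ (51051, -210) mod (ℚ^×)²; places V = {2, 3, 5, 7, 11, 13, 17, 19, 23, ∞}.
(a,b)_5: α=-2, u≡1; β=1, v≡3 (mod 5); (1|5)=+1, (3|5)=-1; sign (−1)^0·+1^1·-1^-2 = +1.
(a,b)_2: α=6, β=1; u≡3, v≡7 (mod 8); ε(u)ε(v)=1·1, αω(v)=6·0, βω(u)=1·1; sum ≡ 0  ⇒  +1.
(a,b)_3: α=3, u≡1; β=1, v≡2 (mod 3); (1|3)=+1, (2|3)=-1; sign (−1)^1·+1^1·-1^3 = +1.
(a,b)_13: α=1, u≡3; β=0, v≡11 (mod 13); (3|13)=+1, (11|13)=-1; sign (−1)^0·+1^0·-1^1 = -1.
(a,b)_23: α=-2, u≡11; β=0, v≡20 (mod 23); (11|23)=-1, (20|23)=-1; sign (−1)^0·-1^0·-1^-2 = +1.
(a,b)_19: α=-2, u≡4; β=0, v≡18 (mod 19); (4|19)=+1, (18|19)=-1; sign (−1)^0·+1^0·-1^-2 = +1.
(a,b)_∞: sgn(51051)=+, sgn(-210)=−, so +1.
(a,b)_17: α=3, u≡10; β=0, v≡11 (mod 17); (10|17)=-1, (11|17)=-1; sign (−1)^0·-1^0·-1^3 = -1.
(a,b)_11: α=3, u≡6; β=0, v≡10 (mod 11); (6|11)=-1, (10|11)=-1; sign (−1)^0·-1^0·-1^3 = -1.
(a,b)_7: α=5, u≡6; β=1, v≡5 (mod 7); (6|7)=-1, (5|7)=-1; sign (−1)^1·-1^1·-1^5 = -1.
|Ram(51051, -210)| = 4, even; anisotropic at {7, 11, 13, 17}.

[7, 11, 13, 17]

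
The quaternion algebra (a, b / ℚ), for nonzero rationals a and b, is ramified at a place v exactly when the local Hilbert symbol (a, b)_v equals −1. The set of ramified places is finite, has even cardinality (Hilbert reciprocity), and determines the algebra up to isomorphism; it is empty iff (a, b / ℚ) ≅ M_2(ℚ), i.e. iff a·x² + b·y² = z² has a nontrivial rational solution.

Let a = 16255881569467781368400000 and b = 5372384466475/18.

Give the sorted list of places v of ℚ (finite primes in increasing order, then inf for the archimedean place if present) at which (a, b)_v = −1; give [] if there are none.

Mod squares: a ≡ 139490, b ≡ 447232838. Check v ∈ {∞, 2, 3, 5, 7, 13, 17, 23, 29, 31, 37, 41}.
v=37: a=37^3·(≡1), b=37^1·(≡22) mod 37; (1|37)=+1, (22|37)=-1; (−1)^{3·1·18}·(+1)^1·(-1)^3 = -1.
v=3: a=3^0·(≡2), b=3^-2·(≡2) mod 3; (2|3)=-1, (2|3)=-1; (−1)^{0·-2·1}·(-1)^-2·(-1)^0 = +1.
v=2: v_2(a)=7, v_2(b)=-1; units ≡ 1, 3 (mod 8); ε·ε+αω+βω = 0·1+7·1+-1·0 ≡ 1  ⇒  (a,b)_2 = -1.
v=31: a=31^0·(≡23), b=31^2·(≡22) mod 31; (23|31)=-1, (22|31)=-1; (−1)^{0·2·15}·(-1)^2·(-1)^0 = +1.
v=13: a=13^3·(≡6), b=13^1·(≡8) mod 13; (6|13)=-1, (8|13)=-1; (−1)^{3·1·6}·(-1)^1·(-1)^3 = +1.
v=41: a=41^2·(≡16), b=41^1·(≡30) mod 41; (16|41)=+1, (30|41)=-1; (−1)^{2·1·20}·(+1)^1·(-1)^2 = +1.
v=17: a=17^2·(≡3), b=17^1·(≡16) mod 17; (3|17)=-1, (16|17)=+1; (−1)^{2·1·8}·(-1)^1·(+1)^2 = -1.
v=23: a=23^2·(≡12), b=23^1·(≡16) mod 23; (12|23)=+1, (16|23)=+1; (−1)^{2·1·11}·(+1)^1·(+1)^2 = +1.
v=7: a=7^2·(≡1), b=7^0·(≡3) mod 7; (1|7)=+1, (3|7)=-1; (−1)^{2·0·3}·(+1)^0·(-1)^2 = +1.
v=∞: 139490 > 0 and 447232838 > 0  ⇒  (a,b)_∞ = +1.
v=29: a=29^1·(≡23), b=29^1·(≡23) mod 29; (23|29)=+1, (23|29)=+1; (−1)^{1·1·14}·(+1)^1·(+1)^1 = +1.
v=5: a=5^5·(≡3), b=5^2·(≡3) mod 5; (3|5)=-1, (3|5)=-1; (−1)^{5·2·2}·(-1)^2·(-1)^5 = -1.
|Ram(139490, 447232838)| = 4, even; anisotropic at {2, 5, 17, 37}.

[2, 5, 17, 37]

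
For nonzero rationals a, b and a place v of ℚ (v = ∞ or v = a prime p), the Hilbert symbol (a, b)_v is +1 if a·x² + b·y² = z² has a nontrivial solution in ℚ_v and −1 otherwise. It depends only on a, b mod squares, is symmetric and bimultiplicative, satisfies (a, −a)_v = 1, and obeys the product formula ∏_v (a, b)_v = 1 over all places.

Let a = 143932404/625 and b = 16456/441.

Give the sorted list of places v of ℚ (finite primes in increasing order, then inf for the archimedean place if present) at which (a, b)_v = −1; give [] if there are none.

Mod squares: a ≡ 21, b ≡ 34. Check v ∈ {∞, 2, 3, 5, 7, 11, 17}.
v=11: a=11^2·(≡8), b=11^2·(≡4) mod 11; (8|11)=-1, (4|11)=+1; (−1)^{2·2·5}·(-1)^2·(+1)^2 = +1.
v=2: v_2(a)=2, v_2(b)=3; units ≡ 5, 1 (mod 8); ε·ε+αω+βω = 0·0+2·0+3·1 ≡ 1  ⇒  (a,b)_2 = -1.
v=17: a=17^2·(≡16), b=17^1·(≡1) mod 17; (16|17)=+1, (1|17)=+1; (−1)^{2·1·8}·(+1)^1·(+1)^2 = +1.
v=7: a=7^3·(≡3), b=7^-2·(≡3) mod 7; (3|7)=-1, (3|7)=-1; (−1)^{3·-2·3}·(-1)^-2·(-1)^3 = -1.
v=∞: 21 > 0 and 34 > 0  ⇒  (a,b)_∞ = +1.
v=5: a=5^-4·(≡4), b=5^0·(≡1) mod 5; (4|5)=+1, (1|5)=+1; (−1)^{-4·0·2}·(+1)^0·(+1)^-4 = +1.
v=3: a=3^1·(≡1), b=3^-2·(≡1) mod 3; (1|3)=+1, (1|3)=+1; (−1)^{1·-2·1}·(+1)^-2·(+1)^1 = +1.
Ram(21, 34) = {2, 7}; no ℚ_2-point on the conic.

[2, 7]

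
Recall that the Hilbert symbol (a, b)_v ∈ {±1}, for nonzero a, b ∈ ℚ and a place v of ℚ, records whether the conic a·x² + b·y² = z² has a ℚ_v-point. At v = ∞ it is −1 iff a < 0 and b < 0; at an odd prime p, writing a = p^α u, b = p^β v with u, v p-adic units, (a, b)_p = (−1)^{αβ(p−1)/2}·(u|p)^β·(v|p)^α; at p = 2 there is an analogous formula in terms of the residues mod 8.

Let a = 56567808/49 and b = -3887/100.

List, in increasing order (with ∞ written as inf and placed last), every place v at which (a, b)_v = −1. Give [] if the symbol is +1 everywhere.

[11, 23]

(a, b) ≡ (682, -23) mod (ℚ^×)²; places V = {2, 3, 5, 7, 11, 13, 23, 31, ∞}.
(a,b)_23: α=0, u≡7; β=1, v≡22 (mod 23); (7|23)=-1, (22|23)=-1; sign (−1)^0·-1^1·-1^0 = -1.
(a,b)_5: α=0, u≡2; β=-2, v≡2 (mod 5); (2|5)=-1, (2|5)=-1; sign (−1)^0·-1^-2·-1^0 = +1.
(a,b)_∞: sgn(682)=+, sgn(-23)=−, so +1.
(a,b)_11: α=1, u≡10; β=0, v≡7 (mod 11); (10|11)=-1, (7|11)=-1; sign (−1)^0·-1^0·-1^1 = -1.
(a,b)_2: α=11, β=-2; u≡5, v≡1 (mod 8); ε(u)ε(v)=0·0, αω(v)=11·0, βω(u)=-2·1; sum ≡ 0  ⇒  +1.
(a,b)_13: α=0, u≡5; β=2, v≡9 (mod 13); (5|13)=-1, (9|13)=+1; sign (−1)^0·-1^2·+1^0 = +1.
(a,b)_3: α=4, u≡1; β=0, v≡1 (mod 3); (1|3)=+1, (1|3)=+1; sign (−1)^0·+1^0·+1^4 = +1.
(a,b)_7: α=-2, u≡3; β=0, v≡6 (mod 7); (3|7)=-1, (6|7)=-1; sign (−1)^0·-1^0·-1^-2 = +1.
(a,b)_31: α=1, u≡6; β=0, v≡16 (mod 31); (6|31)=-1, (16|31)=+1; sign (−1)^0·-1^0·+1^1 = +1.
Ram(682, -23) = {11, 23}; no ℚ_11-point on the conic.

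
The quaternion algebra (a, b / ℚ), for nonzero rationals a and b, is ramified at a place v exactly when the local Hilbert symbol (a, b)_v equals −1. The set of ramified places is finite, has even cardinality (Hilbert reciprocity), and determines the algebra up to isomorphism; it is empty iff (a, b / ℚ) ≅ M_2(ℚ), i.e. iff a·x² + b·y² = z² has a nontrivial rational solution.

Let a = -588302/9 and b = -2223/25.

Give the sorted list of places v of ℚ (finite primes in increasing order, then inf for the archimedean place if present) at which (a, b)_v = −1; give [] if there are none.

[11, 13, 19, inf]

Mod squares: a ≡ -4862, b ≡ -247. Check v ∈ {∞, 2, 3, 5, 11, 13, 17, 19}.
v=5: a=5^0·(≡2), b=5^-2·(≡2) mod 5; (2|5)=-1, (2|5)=-1; (−1)^{0·-2·2}·(-1)^-2·(-1)^0 = +1.
v=3: a=3^-2·(≡1), b=3^2·(≡2) mod 3; (1|3)=+1, (2|3)=-1; (−1)^{-2·2·1}·(+1)^2·(-1)^-2 = +1.
v=13: a=13^1·(≡10), b=13^1·(≡2) mod 13; (10|13)=+1, (2|13)=-1; (−1)^{1·1·6}·(+1)^1·(-1)^1 = -1.
v=11: a=11^3·(≡1), b=11^0·(≡7) mod 11; (1|11)=+1, (7|11)=-1; (−1)^{3·0·5}·(+1)^0·(-1)^3 = -1.
v=17: a=17^1·(≡12), b=17^0·(≡9) mod 17; (12|17)=-1, (9|17)=+1; (−1)^{1·0·8}·(-1)^0·(+1)^1 = +1.
v=2: v_2(a)=1, v_2(b)=0; units ≡ 1, 1 (mod 8); ε·ε+αω+βω = 0·0+1·0+0·0 ≡ 0  ⇒  (a,b)_2 = +1.
v=19: a=19^0·(≡10), b=19^1·(≡9) mod 19; (10|19)=-1, (9|19)=+1; (−1)^{0·1·9}·(-1)^1·(+1)^0 = -1.
v=∞: -4862 < 0 and -247 < 0  ⇒  (a,b)_∞ = -1.
Ram(-4862, -247) = {11, 13, 19, ∞}; no ℚ_11-point on the conic.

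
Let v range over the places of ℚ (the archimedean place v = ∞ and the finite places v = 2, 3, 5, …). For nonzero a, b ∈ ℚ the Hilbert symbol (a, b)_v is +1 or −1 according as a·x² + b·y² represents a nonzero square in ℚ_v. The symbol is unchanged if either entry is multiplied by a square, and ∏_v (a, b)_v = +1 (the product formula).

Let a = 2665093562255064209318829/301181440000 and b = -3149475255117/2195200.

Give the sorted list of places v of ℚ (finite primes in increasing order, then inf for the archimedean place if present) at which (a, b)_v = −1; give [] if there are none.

[3, 7, 37, 41]

(a, b) ≡ (629, -687939) mod (ℚ^×)²; places V = {2, 3, 5, 7, 13, 17, 37, 41, 47, ∞}.
(a,b)_7: α=-6, u≡5; β=-3, v≡6 (mod 7); (5|7)=-1, (6|7)=-1; sign (−1)^0·-1^-3·-1^-6 = -1.
(a,b)_∞: sgn(629)=+, sgn(-687939)=−, so +1.
(a,b)_13: α=2, u≡2; β=0, v≡8 (mod 13); (2|13)=-1, (8|13)=-1; sign (−1)^0·-1^0·-1^2 = +1.
(a,b)_2: α=-12, β=-8; u≡5, v≡5 (mod 8); ε(u)ε(v)=0·0, αω(v)=-12·1, βω(u)=-8·1; sum ≡ 0  ⇒  +1.
(a,b)_41: α=2, u≡6; β=1, v≡32 (mod 41); (6|41)=-1, (32|41)=+1; sign (−1)^0·-1^1·+1^2 = -1.
(a,b)_3: α=10, u≡2; β=5, v≡1 (mod 3); (2|3)=-1, (1|3)=+1; sign (−1)^0·-1^5·+1^10 = -1.
(a,b)_17: α=5, u≡5; β=3, v≡10 (mod 17); (5|17)=-1, (10|17)=-1; sign (−1)^0·-1^3·-1^5 = +1.
(a,b)_37: α=3, u≡2; β=2, v≡31 (mod 37); (2|37)=-1, (31|37)=-1; sign (−1)^0·-1^2·-1^3 = -1.
(a,b)_47: α=2, u≡1; β=1, v≡24 (mod 47); (1|47)=+1, (24|47)=+1; sign (−1)^0·+1^1·+1^2 = +1.
(a,b)_5: α=-4, u≡1; β=-2, v≡1 (mod 5); (1|5)=+1, (1|5)=+1; sign (−1)^0·+1^-2·+1^-4 = +1.
(629, -687939 / ℚ) ramifies at {3, 7, 37, 41}: a division algebra.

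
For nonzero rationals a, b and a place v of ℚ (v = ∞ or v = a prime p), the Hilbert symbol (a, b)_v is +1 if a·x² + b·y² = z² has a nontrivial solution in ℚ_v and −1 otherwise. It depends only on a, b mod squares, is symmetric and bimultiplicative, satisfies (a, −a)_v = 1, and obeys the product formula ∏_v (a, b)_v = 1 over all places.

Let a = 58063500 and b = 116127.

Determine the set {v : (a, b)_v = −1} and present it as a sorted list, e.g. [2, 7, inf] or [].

Mod squares: a ≡ 64515, b ≡ 12903. Check v ∈ {∞, 2, 3, 5, 11, 17, 23}.
v=3: a=3^3·(≡1), b=3^3·(≡2) mod 3; (1|3)=+1, (2|3)=-1; (−1)^{3·3·1}·(+1)^3·(-1)^3 = +1.
v=11: a=11^1·(≡7), b=11^1·(≡8) mod 11; (7|11)=-1, (8|11)=-1; (−1)^{1·1·5}·(-1)^1·(-1)^1 = -1.
v=23: a=23^1·(≡20), b=23^1·(≡12) mod 23; (20|23)=-1, (12|23)=+1; (−1)^{1·1·11}·(-1)^1·(+1)^1 = +1.
v=17: a=17^1·(≡13), b=17^1·(≡14) mod 17; (13|17)=+1, (14|17)=-1; (−1)^{1·1·8}·(+1)^1·(-1)^1 = -1.
v=2: v_2(a)=2, v_2(b)=0; units ≡ 3, 7 (mod 8); ε·ε+αω+βω = 1·1+2·0+0·1 ≡ 1  ⇒  (a,b)_2 = -1.
v=5: a=5^3·(≡3), b=5^0·(≡2) mod 5; (3|5)=-1, (2|5)=-1; (−1)^{3·0·2}·(-1)^0·(-1)^3 = -1.
v=∞: 64515 > 0 and 12903 > 0  ⇒  (a,b)_∞ = +1.
|Ram(64515, 12903)| = 4, even; anisotropic at {2, 5, 11, 17}.

[2, 5, 11, 17]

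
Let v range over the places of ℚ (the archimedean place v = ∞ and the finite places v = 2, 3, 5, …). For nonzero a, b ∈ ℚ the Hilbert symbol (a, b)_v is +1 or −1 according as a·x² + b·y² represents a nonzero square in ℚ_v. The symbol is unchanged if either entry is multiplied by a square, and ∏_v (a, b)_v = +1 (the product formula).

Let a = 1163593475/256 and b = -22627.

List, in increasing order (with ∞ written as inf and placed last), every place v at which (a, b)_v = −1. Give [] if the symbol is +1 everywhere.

[11, 17]

Mod squares: a ≡ 11, b ≡ -187. Check v ∈ {∞, 2, 5, 11, 17}.
v=∞: 11 > 0 and -187 < 0  ⇒  (a,b)_∞ = +1.
v=11: a=11^5·(≡3), b=11^3·(≡5) mod 11; (3|11)=+1, (5|11)=+1; (−1)^{5·3·5}·(+1)^3·(+1)^5 = -1.
v=17: a=17^2·(≡12), b=17^1·(≡12) mod 17; (12|17)=-1, (12|17)=-1; (−1)^{2·1·8}·(-1)^1·(-1)^2 = -1.
v=2: v_2(a)=-8, v_2(b)=0; units ≡ 3, 5 (mod 8); ε·ε+αω+βω = 1·0+-8·1+0·1 ≡ 0  ⇒  (a,b)_2 = +1.
v=5: a=5^2·(≡4), b=5^0·(≡3) mod 5; (4|5)=+1, (3|5)=-1; (−1)^{2·0·2}·(+1)^0·(-1)^2 = +1.
Ram(11, -187) = {11, 17}; no ℚ_11-point on the conic.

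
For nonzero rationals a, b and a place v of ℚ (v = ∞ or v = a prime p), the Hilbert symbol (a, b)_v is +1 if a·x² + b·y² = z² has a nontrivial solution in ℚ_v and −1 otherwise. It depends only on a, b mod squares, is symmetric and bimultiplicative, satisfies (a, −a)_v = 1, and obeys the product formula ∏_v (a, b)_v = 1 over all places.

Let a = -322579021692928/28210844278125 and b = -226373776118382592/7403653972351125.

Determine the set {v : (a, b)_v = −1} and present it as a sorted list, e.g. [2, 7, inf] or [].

[2, inf]

(a, b) ≡ (-10010, -35) mod (ℚ^×)²; places V = {2, 3, 5, 7, 11, 13, 17, 23, ∞}.
(a,b)_13: α=1, u≡10; β=0, v≡10 (mod 13); (10|13)=+1, (10|13)=+1; sign (−1)^0·+1^0·+1^1 = +1.
(a,b)_∞: sgn(-10010)=−, sgn(-35)=−, so -1.
(a,b)_11: α=1, u≡1; β=0, v≡3 (mod 11); (1|11)=+1, (3|11)=+1; sign (−1)^0·+1^0·+1^1 = +1.
(a,b)_2: α=27, β=38; u≡3, v≡5 (mod 8); ε(u)ε(v)=1·0, αω(v)=27·1, βω(u)=38·1; sum ≡ 1  ⇒  -1.
(a,b)_3: α=-10, u≡1; β=-18, v≡1 (mod 3); (1|3)=+1, (1|3)=+1; sign (−1)^0·+1^-18·+1^-10 = +1.
(a,b)_5: α=-5, u≡3; β=-3, v≡2 (mod 5); (3|5)=-1, (2|5)=-1; sign (−1)^0·-1^-3·-1^-5 = +1.
(a,b)_23: α=-2, u≡4; β=-2, v≡10 (mod 23); (4|23)=+1, (10|23)=-1; sign (−1)^0·+1^-2·-1^-2 = +1.
(a,b)_7: α=5, u≡5; β=7, v≡4 (mod 7); (5|7)=-1, (4|7)=+1; sign (−1)^1·-1^7·+1^5 = +1.
(a,b)_17: α=-2, u≡10; β=-2, v≡8 (mod 17); (10|17)=-1, (8|17)=+1; sign (−1)^0·-1^-2·+1^-2 = +1.
(-10010, -35 / ℚ) ramifies at {2, ∞}: a division algebra.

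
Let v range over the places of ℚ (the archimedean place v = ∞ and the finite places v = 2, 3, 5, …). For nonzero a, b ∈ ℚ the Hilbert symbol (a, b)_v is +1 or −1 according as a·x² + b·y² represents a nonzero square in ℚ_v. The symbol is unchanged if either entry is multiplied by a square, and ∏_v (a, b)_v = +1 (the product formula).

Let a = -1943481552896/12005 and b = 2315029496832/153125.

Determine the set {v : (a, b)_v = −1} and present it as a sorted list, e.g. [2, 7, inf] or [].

(a, b) ≡ (-28405, 482885) mod (ℚ^×)²; places V = {2, 3, 5, 7, 13, 17, 19, 23, ∞}.
(a,b)_5: α=-1, u≡4; β=-5, v≡3 (mod 5); (4|5)=+1, (3|5)=-1; sign (−1)^0·+1^-5·-1^-1 = -1.
(a,b)_7: α=-4, u≡1; β=-2, v≡1 (mod 7); (1|7)=+1, (1|7)=+1; sign (−1)^0·+1^-2·+1^-4 = +1.
(a,b)_19: α=1, u≡17; β=1, v≡14 (mod 19); (17|19)=+1, (14|19)=-1; sign (−1)^1·+1^1·-1^1 = +1.
(a,b)_∞: sgn(-28405)=−, sgn(482885)=+, so +1.
(a,b)_23: α=1, u≡19; β=1, v≡10 (mod 23); (19|23)=-1, (10|23)=-1; sign (−1)^1·-1^1·-1^1 = -1.
(a,b)_13: α=1, u≡1; β=1, v≡3 (mod 13); (1|13)=+1, (3|13)=+1; sign (−1)^0·+1^1·+1^1 = +1.
(a,b)_3: α=0, u≡2; β=4, v≡2 (mod 3); (2|3)=-1, (2|3)=-1; sign (−1)^0·-1^4·-1^0 = +1.
(a,b)_17: α=4, u≡1; β=3, v≡9 (mod 17); (1|17)=+1, (9|17)=+1; sign (−1)^0·+1^3·+1^4 = +1.
(a,b)_2: α=12, β=10; u≡3, v≡5 (mod 8); ε(u)ε(v)=1·0, αω(v)=12·1, βω(u)=10·1; sum ≡ 0  ⇒  +1.
|Ram(-28405, 482885)| = 2, even; anisotropic at {5, 23}.

[5, 23]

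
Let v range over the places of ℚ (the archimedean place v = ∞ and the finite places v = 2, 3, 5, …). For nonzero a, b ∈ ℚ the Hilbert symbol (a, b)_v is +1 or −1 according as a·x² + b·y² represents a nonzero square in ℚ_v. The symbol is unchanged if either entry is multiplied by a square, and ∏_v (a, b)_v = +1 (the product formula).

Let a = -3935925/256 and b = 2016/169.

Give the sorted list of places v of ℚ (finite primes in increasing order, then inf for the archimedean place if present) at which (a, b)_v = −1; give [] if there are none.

(a, b) ≡ (-357, 14) mod (ℚ^×)²; places V = {2, 3, 5, 7, 13, 17, ∞}.
(a,b)_3: α=3, u≡1; β=2, v≡2 (mod 3); (1|3)=+1, (2|3)=-1; sign (−1)^0·+1^2·-1^3 = -1.
(a,b)_∞: sgn(-357)=−, sgn(14)=+, so +1.
(a,b)_17: α=1, u≡15; β=0, v≡7 (mod 17); (15|17)=+1, (7|17)=-1; sign (−1)^0·+1^0·-1^1 = -1.
(a,b)_13: α=0, u≡8; β=-2, v≡1 (mod 13); (8|13)=-1, (1|13)=+1; sign (−1)^0·-1^-2·+1^0 = +1.
(a,b)_7: α=3, u≡3; β=1, v≡1 (mod 7); (3|7)=-1, (1|7)=+1; sign (−1)^1·-1^1·+1^3 = +1.
(a,b)_5: α=2, u≡3; β=0, v≡4 (mod 5); (3|5)=-1, (4|5)=+1; sign (−1)^0·-1^0·+1^2 = +1.
(a,b)_2: α=-8, β=5; u≡3, v≡7 (mod 8); ε(u)ε(v)=1·1, αω(v)=-8·0, βω(u)=5·1; sum ≡ 0  ⇒  +1.
(-357, 14 / ℚ) ramifies at {3, 17}: a division algebra.

[3, 17]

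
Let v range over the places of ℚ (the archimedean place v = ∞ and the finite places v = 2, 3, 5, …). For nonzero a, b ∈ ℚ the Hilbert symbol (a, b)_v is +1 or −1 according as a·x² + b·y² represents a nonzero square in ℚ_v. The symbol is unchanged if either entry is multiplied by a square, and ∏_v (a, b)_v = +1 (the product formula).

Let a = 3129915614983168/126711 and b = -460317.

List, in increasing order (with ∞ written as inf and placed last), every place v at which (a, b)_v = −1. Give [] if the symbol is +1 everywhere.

Mod squares: a ≡ 1443, b ≡ -460317. Check v ∈ {∞, 2, 3, 11, 13, 17, 19, 29, 37, 53}.
v=13: a=13^-1·(≡5), b=13^1·(≡3) mod 13; (5|13)=-1, (3|13)=+1; (−1)^{-1·1·6}·(-1)^1·(+1)^-1 = -1.
v=53: a=53^2·(≡14), b=53^0·(≡41) mod 53; (14|53)=-1, (41|53)=-1; (−1)^{2·0·26}·(-1)^0·(-1)^2 = +1.
v=37: a=37^1·(≡13), b=37^1·(≡28) mod 37; (13|37)=-1, (28|37)=+1; (−1)^{1·1·18}·(-1)^1·(+1)^1 = -1.
v=11: a=11^2·(≡10), b=11^1·(≡8) mod 11; (10|11)=-1, (8|11)=-1; (−1)^{2·1·5}·(-1)^1·(-1)^2 = -1.
v=∞: 1443 > 0 and -460317 < 0  ⇒  (a,b)_∞ = +1.
v=19: a=19^-2·(≡8), b=19^0·(≡15) mod 19; (8|19)=-1, (15|19)=-1; (−1)^{-2·0·9}·(-1)^0·(-1)^-2 = +1.
v=3: a=3^-3·(≡1), b=3^1·(≡2) mod 3; (1|3)=+1, (2|3)=-1; (−1)^{-3·1·1}·(+1)^1·(-1)^-3 = +1.
v=29: a=29^2·(≡28), b=29^1·(≡19) mod 29; (28|29)=+1, (19|29)=-1; (−1)^{2·1·14}·(+1)^1·(-1)^2 = +1.
v=2: v_2(a)=10, v_2(b)=0; units ≡ 3, 3 (mod 8); ε·ε+αω+βω = 1·1+10·1+0·1 ≡ 1  ⇒  (a,b)_2 = -1.
v=17: a=17^2·(≡2), b=17^0·(≡9) mod 17; (2|17)=+1, (9|17)=+1; (−1)^{2·0·8}·(+1)^0·(+1)^2 = +1.
(1443, -460317 / ℚ) ramifies at {2, 11, 13, 37}: a division algebra.

[2, 11, 13, 37]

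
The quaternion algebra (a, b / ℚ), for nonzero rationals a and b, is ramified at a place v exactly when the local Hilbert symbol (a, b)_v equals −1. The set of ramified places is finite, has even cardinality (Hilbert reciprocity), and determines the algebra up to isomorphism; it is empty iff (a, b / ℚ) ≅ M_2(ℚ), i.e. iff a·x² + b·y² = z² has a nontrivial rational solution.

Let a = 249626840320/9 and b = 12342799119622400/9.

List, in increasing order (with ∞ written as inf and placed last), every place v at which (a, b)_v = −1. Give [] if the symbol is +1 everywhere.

[13, 37]

Mod squares: a ≡ 975104845, b ≡ 19721. Check v ∈ {∞, 2, 3, 5, 11, 13, 29, 31, 37, 41}.
v=11: a=11^1·(≡10), b=11^2·(≡4) mod 11; (10|11)=-1, (4|11)=+1; (−1)^{1·2·5}·(-1)^2·(+1)^1 = +1.
v=2: v_2(a)=8, v_2(b)=8; units ≡ 5, 1 (mod 8); ε·ε+αω+βω = 0·0+8·0+8·1 ≡ 0  ⇒  (a,b)_2 = +1.
v=37: a=37^1·(≡9), b=37^1·(≡6) mod 37; (9|37)=+1, (6|37)=-1; (−1)^{1·1·18}·(+1)^1·(-1)^1 = -1.
v=∞: 975104845 > 0 and 19721 > 0  ⇒  (a,b)_∞ = +1.
v=5: a=5^1·(≡1), b=5^2·(≡4) mod 5; (1|5)=+1, (4|5)=+1; (−1)^{1·2·2}·(+1)^2·(+1)^1 = +1.
v=41: a=41^1·(≡35), b=41^1·(≡6) mod 41; (35|41)=-1, (6|41)=-1; (−1)^{1·1·20}·(-1)^1·(-1)^1 = +1.
v=29: a=29^1·(≡13), b=29^2·(≡9) mod 29; (13|29)=+1, (9|29)=+1; (−1)^{1·2·14}·(+1)^2·(+1)^1 = +1.
v=3: a=3^-2·(≡1), b=3^-2·(≡2) mod 3; (1|3)=+1, (2|3)=-1; (−1)^{-2·-2·1}·(+1)^-2·(-1)^-2 = +1.
v=31: a=31^1·(≡14), b=31^2·(≡10) mod 31; (14|31)=+1, (10|31)=+1; (−1)^{1·2·15}·(+1)^2·(+1)^1 = +1.
v=13: a=13^1·(≡2), b=13^1·(≡12) mod 13; (2|13)=-1, (12|13)=+1; (−1)^{1·1·6}·(-1)^1·(+1)^1 = -1.
Ram(975104845, 19721) = {13, 37}; no ℚ_13-point on the conic.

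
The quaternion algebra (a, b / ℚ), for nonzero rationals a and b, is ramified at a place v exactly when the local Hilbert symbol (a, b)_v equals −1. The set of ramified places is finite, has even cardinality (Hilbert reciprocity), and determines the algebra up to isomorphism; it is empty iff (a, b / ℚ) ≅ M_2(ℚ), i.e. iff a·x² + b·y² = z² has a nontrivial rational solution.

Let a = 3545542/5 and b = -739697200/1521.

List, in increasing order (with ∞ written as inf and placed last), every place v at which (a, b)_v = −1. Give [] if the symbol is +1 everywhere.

Mod squares: a ≡ 2990, b ≡ -15283. Check v ∈ {∞, 2, 3, 5, 7, 11, 13, 17, 23, 29, 31}.
v=3: a=3^0·(≡2), b=3^-2·(≡2) mod 3; (2|3)=-1, (2|3)=-1; (−1)^{0·-2·1}·(-1)^-2·(-1)^0 = +1.
v=∞: 2990 > 0 and -15283 < 0  ⇒  (a,b)_∞ = +1.
v=29: a=29^0·(≡12), b=29^1·(≡16) mod 29; (12|29)=-1, (16|29)=+1; (−1)^{0·1·14}·(-1)^1·(+1)^0 = -1.
v=7: a=7^2·(≡4), b=7^0·(≡5) mod 7; (4|7)=+1, (5|7)=-1; (−1)^{2·0·3}·(+1)^0·(-1)^2 = +1.
v=13: a=13^1·(≡4), b=13^-2·(≡2) mod 13; (4|13)=+1, (2|13)=-1; (−1)^{1·-2·6}·(+1)^-2·(-1)^1 = -1.
v=11: a=11^2·(≡4), b=11^2·(≡2) mod 11; (4|11)=+1, (2|11)=-1; (−1)^{2·2·5}·(+1)^2·(-1)^2 = +1.
v=31: a=31^0·(≡2), b=31^1·(≡29) mod 31; (2|31)=+1, (29|31)=-1; (−1)^{0·1·15}·(+1)^1·(-1)^0 = +1.
v=2: v_2(a)=1, v_2(b)=4; units ≡ 7, 5 (mod 8); ε·ε+αω+βω = 1·0+1·1+4·0 ≡ 1  ⇒  (a,b)_2 = -1.
v=23: a=23^1·(≡20), b=23^0·(≡9) mod 23; (20|23)=-1, (9|23)=+1; (−1)^{1·0·11}·(-1)^0·(+1)^1 = +1.
v=5: a=5^-1·(≡2), b=5^2·(≡2) mod 5; (2|5)=-1, (2|5)=-1; (−1)^{-1·2·2}·(-1)^2·(-1)^-1 = -1.
v=17: a=17^0·(≡1), b=17^1·(≡13) mod 17; (1|17)=+1, (13|17)=+1; (−1)^{0·1·8}·(+1)^1·(+1)^0 = +1.
Ram(2990, -15283) = {2, 5, 13, 29}; no ℚ_2-point on the conic.

[2, 5, 13, 29]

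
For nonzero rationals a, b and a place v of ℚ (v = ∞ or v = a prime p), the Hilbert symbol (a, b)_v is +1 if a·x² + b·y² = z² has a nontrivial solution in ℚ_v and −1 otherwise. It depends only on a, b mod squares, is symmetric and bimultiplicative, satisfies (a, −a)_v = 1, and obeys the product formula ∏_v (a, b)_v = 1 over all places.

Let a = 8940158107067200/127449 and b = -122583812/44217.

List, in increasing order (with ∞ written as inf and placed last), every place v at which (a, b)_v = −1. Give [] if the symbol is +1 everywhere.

[13, 37]

(a, b) ≡ (13, -18241) mod (ℚ^×)²; places V = {2, 3, 5, 7, 13, 17, 29, 37, 47, ∞}.
(a,b)_29: α=2, u≡1; β=1, v≡13 (mod 29); (1|29)=+1, (13|29)=+1; sign (−1)^0·+1^1·+1^2 = +1.
(a,b)_7: α=-2, u≡5; β=0, v≡4 (mod 7); (5|7)=-1, (4|7)=+1; sign (−1)^0·-1^0·+1^-2 = +1.
(a,b)_∞: sgn(13)=+, sgn(-18241)=−, so +1.
(a,b)_2: α=6, β=2; u≡5, v≡7 (mod 8); ε(u)ε(v)=0·1, αω(v)=6·0, βω(u)=2·1; sum ≡ 0  ⇒  +1.
(a,b)_5: α=2, u≡2; β=0, v≡4 (mod 5); (2|5)=-1, (4|5)=+1; sign (−1)^0·-1^0·+1^2 = +1.
(a,b)_13: α=3, u≡12; β=4, v≡6 (mod 13); (12|13)=+1, (6|13)=-1; sign (−1)^0·+1^4·-1^3 = -1.
(a,b)_37: α=2, u≡31; β=1, v≡26 (mod 37); (31|37)=-1, (26|37)=+1; sign (−1)^0·-1^1·+1^2 = -1.
(a,b)_47: α=2, u≡46; β=0, v≡1 (mod 47); (46|47)=-1, (1|47)=+1; sign (−1)^0·-1^0·+1^2 = +1.
(a,b)_3: α=-2, u≡1; β=-2, v≡2 (mod 3); (1|3)=+1, (2|3)=-1; sign (−1)^0·+1^-2·-1^-2 = +1.
(a,b)_17: α=-2, u≡15; β=-3, v≡1 (mod 17); (15|17)=+1, (1|17)=+1; sign (−1)^0·+1^-3·+1^-2 = +1.
|Ram(13, -18241)| = 2, even; anisotropic at {13, 37}.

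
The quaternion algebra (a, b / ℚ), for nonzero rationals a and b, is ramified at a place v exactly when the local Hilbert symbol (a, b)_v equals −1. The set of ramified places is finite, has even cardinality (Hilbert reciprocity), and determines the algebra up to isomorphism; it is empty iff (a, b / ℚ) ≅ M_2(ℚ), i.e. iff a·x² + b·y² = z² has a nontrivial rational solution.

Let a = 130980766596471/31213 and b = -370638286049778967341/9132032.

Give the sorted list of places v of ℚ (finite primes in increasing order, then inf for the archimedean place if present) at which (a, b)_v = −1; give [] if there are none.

[2, 7]

(a, b) ≡ (390507, -107198) mod (ℚ^×)²; places V = {2, 3, 7, 11, 13, 17, 19, 23, 29, 31, ∞}.
(a,b)_13: α=-1, u≡10; β=-1, v≡1 (mod 13); (10|13)=+1, (1|13)=+1; sign (−1)^0·+1^-1·+1^-1 = +1.
(a,b)_∞: sgn(390507)=+, sgn(-107198)=−, so +1.
(a,b)_29: α=2, u≡20; β=0, v≡21 (mod 29); (20|29)=+1, (21|29)=-1; sign (−1)^0·+1^0·-1^2 = +1.
(a,b)_31: α=1, u≡13; β=1, v≡16 (mod 31); (13|31)=-1, (16|31)=+1; sign (−1)^1·-1^1·+1^1 = +1.
(a,b)_17: α=1, u≡9; β=2, v≡13 (mod 17); (9|17)=+1, (13|17)=+1; sign (−1)^0·+1^2·+1^1 = +1.
(a,b)_7: α=-4, u≡6; β=-3, v≡4 (mod 7); (6|7)=-1, (4|7)=+1; sign (−1)^0·-1^-3·+1^-4 = -1.
(a,b)_3: α=5, u≡2; β=12, v≡1 (mod 3); (2|3)=-1, (1|3)=+1; sign (−1)^0·-1^12·+1^5 = +1.
(a,b)_11: α=2, u≡8; β=4, v≡10 (mod 11); (8|11)=-1, (10|11)=-1; sign (−1)^0·-1^4·-1^2 = +1.
(a,b)_19: α=1, u≡12; β=1, v≡7 (mod 19); (12|19)=-1, (7|19)=+1; sign (−1)^1·-1^1·+1^1 = +1.
(a,b)_23: α=2, u≡8; β=4, v≡20 (mod 23); (8|23)=+1, (20|23)=-1; sign (−1)^0·+1^4·-1^2 = +1.
(a,b)_2: α=0, β=-11; u≡3, v≡1 (mod 8); ε(u)ε(v)=1·0, αω(v)=0·0, βω(u)=-11·1; sum ≡ 1  ⇒  -1.
|Ram(390507, -107198)| = 2, even; anisotropic at {2, 7}.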